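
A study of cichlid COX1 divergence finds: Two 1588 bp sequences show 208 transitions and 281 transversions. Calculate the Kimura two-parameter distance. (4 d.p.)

0.3981

P = 208/1588 ≈ 0.130982 and Q = 281/1588 ≈ 0.176952.
Under the Kimura two-parameter model, d = −½ ln(1 − 2P − Q) − ¼ ln(1 − 2Q).
1 − 2P − Q = 0.561084, giving −½ ln(0.561084) = 0.288942.
1 − 2Q = 0.646096, giving −¼ ln(0.646096) = 0.109202.
d = 0.288942 + 0.109202 = 0.398144.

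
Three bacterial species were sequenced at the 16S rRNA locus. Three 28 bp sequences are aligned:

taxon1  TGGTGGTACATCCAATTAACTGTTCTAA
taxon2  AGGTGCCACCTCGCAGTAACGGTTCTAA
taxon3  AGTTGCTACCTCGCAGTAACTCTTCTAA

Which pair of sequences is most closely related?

taxon2 and taxon3

taxon1–taxon2: 8/28 differ, p = 0.286, d = 0.360.
taxon1–taxon3: 8/28 differ, p = 0.286, d = 0.360.
taxon2–taxon3: 4/28 differ, p = 0.143, d = 0.158.
The smallest distance is between taxon2 and taxon3.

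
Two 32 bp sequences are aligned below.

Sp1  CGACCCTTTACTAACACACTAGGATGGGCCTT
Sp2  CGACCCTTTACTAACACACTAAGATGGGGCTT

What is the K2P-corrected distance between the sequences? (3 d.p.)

0.065

Of 32 sites, 1 differences are transitions and 1 are transversions, so P = 1/32 = 0.03125 and Q = 1/32 = 0.03125.
Under the Kimura two-parameter model, d = −½ ln(1 − 2P − Q) − ¼ ln(1 − 2Q).
1 − 2P − Q = 0.90625, giving −½ ln(0.90625) = 0.049220.
1 − 2Q = 0.9375, giving −¼ ln(0.9375) = 0.016135.
d = 0.049220 + 0.016135 = 0.065355.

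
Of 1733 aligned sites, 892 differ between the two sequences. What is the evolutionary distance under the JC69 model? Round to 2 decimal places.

0.87

p = 892/1733 ≈ 0.514714.
d = −(3/4) ln(1 − 4p/3) = −0.75 ln(1 − 0.686285) = −0.75 ln(0.313715)
  = −0.75 × (-1.159270) = 0.869453 substitutions/site.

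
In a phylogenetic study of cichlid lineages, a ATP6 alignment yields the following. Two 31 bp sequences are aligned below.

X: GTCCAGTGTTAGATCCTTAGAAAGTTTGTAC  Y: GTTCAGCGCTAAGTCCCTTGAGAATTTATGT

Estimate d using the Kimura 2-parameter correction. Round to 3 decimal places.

Of 31 sites, 11 differences are transitions and 1 are transversions, so P = 11/31 ≈ 0.354839 and Q = 1/31 ≈ 0.032258.
Under the Kimura two-parameter model, d = −½ ln(1 − 2P − Q) − ¼ ln(1 − 2Q).
1 − 2P − Q = 0.258064, giving −½ ln(0.258064) = 0.677274.
1 − 2Q = 0.935484, giving −¼ ln(0.935484) = 0.016673.
d = 0.677274 + 0.016673 = 0.693947.

0.694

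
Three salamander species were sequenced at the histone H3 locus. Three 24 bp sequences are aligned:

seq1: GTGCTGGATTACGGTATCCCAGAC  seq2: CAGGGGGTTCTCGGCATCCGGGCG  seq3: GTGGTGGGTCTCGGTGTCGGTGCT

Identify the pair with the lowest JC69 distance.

seq2 and seq3

seq1–seq2: 12/24 differ, p = 0.500, d = 0.824.
seq1–seq3: 10/24 differ, p = 0.417, d = 0.608.
seq2–seq3: 9/24 differ, p = 0.375, d = 0.520.
The smallest distance is between seq2 and seq3.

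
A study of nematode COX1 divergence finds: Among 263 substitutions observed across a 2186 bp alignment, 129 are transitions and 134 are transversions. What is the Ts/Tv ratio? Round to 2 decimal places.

R = 129/134 = 0.962686… ≈ 0.96 (to 2 d.p.).

0.96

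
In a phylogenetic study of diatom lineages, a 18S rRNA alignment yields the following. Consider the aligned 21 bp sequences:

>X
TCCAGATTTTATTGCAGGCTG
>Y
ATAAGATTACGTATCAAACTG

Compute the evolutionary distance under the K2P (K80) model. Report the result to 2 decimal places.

0.79

Of 21 sites, 5 differences are transitions and 5 are transversions, so P = 5/21 ≈ 0.238095 and Q = 5/21 ≈ 0.238095.
Under the Kimura two-parameter model, d = −½ ln(1 − 2P − Q) − ¼ ln(1 − 2Q).
1 − 2P − Q = 0.285715, giving −½ ln(0.285715) = 0.626380.
1 − 2Q = 0.52381, giving −¼ ln(0.52381) = 0.161657.
d = 0.626380 + 0.161657 = 0.788037.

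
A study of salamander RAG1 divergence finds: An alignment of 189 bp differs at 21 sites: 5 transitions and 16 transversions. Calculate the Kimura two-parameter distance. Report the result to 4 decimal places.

P = 5/189 ≈ 0.026455 and Q = 16/189 ≈ 0.084656.
Under the Kimura two-parameter model, d = −½ ln(1 − 2P − Q) − ¼ ln(1 − 2Q).
1 − 2P − Q = 0.862434, giving −½ ln(0.862434) = 0.073998.
1 − 2Q = 0.830688, giving −¼ ln(0.830688) = 0.046375.
d = 0.073998 + 0.046375 = 0.120373.

0.1204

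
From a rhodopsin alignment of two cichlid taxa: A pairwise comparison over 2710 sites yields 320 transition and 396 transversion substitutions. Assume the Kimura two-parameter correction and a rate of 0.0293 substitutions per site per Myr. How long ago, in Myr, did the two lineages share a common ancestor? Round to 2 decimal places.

P = 320/2710 ≈ 0.118081 and Q = 396/2710 ≈ 0.146125.
Under the Kimura two-parameter model, d = −½ ln(1 − 2P − Q) − ¼ ln(1 − 2Q).
1 − 2P − Q = 0.617713, giving −½ ln(0.617713) = 0.240866.
1 − 2Q = 0.70775, giving −¼ ln(0.70775) = 0.086416.
d = 0.240866 + 0.086416 = 0.327282.
Under a molecular clock d = 2μt, so t = d/(2μ) = 0.327282 / (2 × 0.0293) = 5.59 Myr.

5.59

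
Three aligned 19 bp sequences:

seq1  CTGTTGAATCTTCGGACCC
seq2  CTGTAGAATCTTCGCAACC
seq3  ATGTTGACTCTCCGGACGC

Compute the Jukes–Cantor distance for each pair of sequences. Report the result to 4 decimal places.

seq1–seq2: 3/19 sites differ → p ≈ 0.157895, d = −0.75 ln(1 − 0.210527) = 0.177292 ≈ 0.1773.
seq1–seq3: 4/19 sites differ → p ≈ 0.210526, d = −0.75 ln(1 − 0.280701) = 0.247109 ≈ 0.2471.
seq2–seq3: 7/19 sites differ → p ≈ 0.368421, d = −0.75 ln(1 − 0.491228) = 0.506816 ≈ 0.5068.

d(seq1,seq2) = 0.1773, d(seq1,seq3) = 0.2471, d(seq2,seq3) = 0.5068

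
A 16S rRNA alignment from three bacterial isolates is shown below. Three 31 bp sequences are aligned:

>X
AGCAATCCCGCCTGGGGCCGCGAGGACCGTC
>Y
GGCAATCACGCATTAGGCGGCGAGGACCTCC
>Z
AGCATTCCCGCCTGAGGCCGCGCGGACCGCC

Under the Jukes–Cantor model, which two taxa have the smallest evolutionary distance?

X and Z

X–Y: 8/31 differ, p = 0.258, d = 0.316.
X–Z: 4/31 differ, p = 0.129, d = 0.142.
Y–Z: 8/31 differ, p = 0.258, d = 0.316.
The smallest distance is between X and Z.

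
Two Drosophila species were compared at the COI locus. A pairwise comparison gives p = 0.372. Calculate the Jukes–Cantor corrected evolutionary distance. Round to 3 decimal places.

0.514

d = −(3/4) ln(1 − 4p/3) = −0.75 ln(1 − 0.496) = −0.75 ln(0.504)
  = −0.75 × (-0.685179) = 0.513884 substitutions/site.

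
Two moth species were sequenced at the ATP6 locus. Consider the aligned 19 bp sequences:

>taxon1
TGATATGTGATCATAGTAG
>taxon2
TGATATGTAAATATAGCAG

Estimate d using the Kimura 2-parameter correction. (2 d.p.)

0.26

Of 19 sites, 3 differences are transitions and 1 are transversions, so P = 3/19 ≈ 0.157895 and Q = 1/19 ≈ 0.052632.
Under the Kimura two-parameter model, d = −½ ln(1 − 2P − Q) − ¼ ln(1 − 2Q).
1 − 2P − Q = 0.631578, giving −½ ln(0.631578) = 0.229767.
1 − 2Q = 0.894736, giving −¼ ln(0.894736) = 0.027807.
d = 0.229767 + 0.027807 = 0.257574.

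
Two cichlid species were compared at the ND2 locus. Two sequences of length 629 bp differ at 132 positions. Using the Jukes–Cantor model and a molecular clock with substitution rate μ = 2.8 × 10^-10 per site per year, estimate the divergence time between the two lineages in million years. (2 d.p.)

p = 132/629 ≈ 0.209857.
d = −(3/4) ln(1 − 4p/3) = −0.75 ln(1 − 0.279809) = −0.75 ln(0.720191)
  = −0.75 × (-0.328239) = 0.246179 substitutions/site.
Under a molecular clock d = 2μt, so t = d/(2μ) = 0.246179 / (2 × 2.8 × 10^-10) = 439.61 million years.

439.61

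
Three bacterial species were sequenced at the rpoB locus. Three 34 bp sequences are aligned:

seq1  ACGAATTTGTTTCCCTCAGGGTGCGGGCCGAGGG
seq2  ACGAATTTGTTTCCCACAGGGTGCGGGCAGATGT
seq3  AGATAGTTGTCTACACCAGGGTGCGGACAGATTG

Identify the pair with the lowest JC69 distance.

seq1–seq2: 4/34 differ, p = 0.118, d = 0.128.
seq1–seq3: 12/34 differ, p = 0.353, d = 0.477.
seq2–seq3: 11/34 differ, p = 0.324, d = 0.423.
The smallest distance is between seq1 and seq2.

seq1 and seq2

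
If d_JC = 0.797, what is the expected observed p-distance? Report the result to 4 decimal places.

0.4909

p = (3/4)(1 − e^(−4d/3)) = 0.75 × (1 − e^(-1.062667)) = 0.75 × (1 − 0.345533) = 0.490850.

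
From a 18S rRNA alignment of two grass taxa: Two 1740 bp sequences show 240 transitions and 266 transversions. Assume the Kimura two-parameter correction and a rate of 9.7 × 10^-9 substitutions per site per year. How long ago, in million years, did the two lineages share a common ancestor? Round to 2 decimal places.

P = 240/1740 ≈ 0.137931 and Q = 266/1740 ≈ 0.152874.
Under the Kimura two-parameter model, d = −½ ln(1 − 2P − Q) − ¼ ln(1 − 2Q).
1 − 2P − Q = 0.571264, giving −½ ln(0.571264) = 0.279952.
1 − 2Q = 0.694252, giving −¼ ln(0.694252) = 0.091230.
d = 0.279952 + 0.091230 = 0.371182.
Under a molecular clock d = 2μt, so t = d/(2μ) = 0.371182 / (2 × 9.7 × 10^-9) = 19.13 million years.

19.13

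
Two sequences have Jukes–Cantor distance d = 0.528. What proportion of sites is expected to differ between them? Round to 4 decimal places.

0.3790

p = (3/4)(1 − e^(−4d/3)) = 0.75 × (1 − e^(-0.704)) = 0.75 × (1 − 0.494603) = 0.379048.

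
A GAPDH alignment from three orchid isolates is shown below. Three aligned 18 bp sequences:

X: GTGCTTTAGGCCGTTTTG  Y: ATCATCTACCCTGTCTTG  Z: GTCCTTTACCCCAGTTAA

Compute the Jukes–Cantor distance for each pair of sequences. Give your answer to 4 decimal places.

X–Y: 8/18 sites differ → p ≈ 0.444444, d = −0.75 ln(1 − 0.592592) = 0.673455 ≈ 0.6735.
X–Z: 7/18 sites differ → p ≈ 0.388889, d = −0.75 ln(1 − 0.518519) = 0.548166 ≈ 0.5482.
Y–Z: 9/18 sites differ → p = 0.5, d = −0.75 ln(1 − 0.666667) = 0.823960 ≈ 0.8240.

d(X,Y) = 0.6735, d(X,Z) = 0.5482, d(Y,Z) = 0.8240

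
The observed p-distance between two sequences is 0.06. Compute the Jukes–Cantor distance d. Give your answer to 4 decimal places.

d = −(3/4) ln(1 − 4p/3) = −0.75 ln(1 − 0.08) = −0.75 ln(0.92)
  = −0.75 × (-0.083382) = 0.062537 substitutions/site.

0.0625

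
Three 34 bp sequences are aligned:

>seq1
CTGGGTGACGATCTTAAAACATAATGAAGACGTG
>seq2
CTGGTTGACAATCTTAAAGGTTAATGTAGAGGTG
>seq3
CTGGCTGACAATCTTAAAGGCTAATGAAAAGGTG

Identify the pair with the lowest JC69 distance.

seq1–seq2: 7/34 differ, p = 0.206, d = 0.241.
seq1–seq3: 7/34 differ, p = 0.206, d = 0.241.
seq2–seq3: 4/34 differ, p = 0.118, d = 0.128.
The smallest distance is between seq2 and seq3.

seq2 and seq3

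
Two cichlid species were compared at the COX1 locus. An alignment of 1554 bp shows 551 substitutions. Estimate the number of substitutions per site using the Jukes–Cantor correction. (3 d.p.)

p = 551/1554 ≈ 0.354569.
d = −(3/4) ln(1 − 4p/3) = −0.75 ln(1 − 0.472759) = −0.75 ln(0.527241)
  = −0.75 × (-0.640098) = 0.480074 substitutions/site.

0.480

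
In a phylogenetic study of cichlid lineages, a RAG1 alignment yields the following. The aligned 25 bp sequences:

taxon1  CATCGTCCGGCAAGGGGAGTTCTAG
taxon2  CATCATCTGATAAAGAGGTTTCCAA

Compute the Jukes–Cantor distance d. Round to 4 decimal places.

The sequences differ at 10 of 25 sites (5, 8, 10, 11, 14, 16, 18, 19, 23, 25), so p = 10/25 = 0.4.
d = −(3/4) ln(1 − 4p/3) = −0.75 ln(1 − 0.533333) = −0.75 ln(0.466667)
  = −0.75 × (-0.762139) = 0.571604 substitutions/site.

0.5716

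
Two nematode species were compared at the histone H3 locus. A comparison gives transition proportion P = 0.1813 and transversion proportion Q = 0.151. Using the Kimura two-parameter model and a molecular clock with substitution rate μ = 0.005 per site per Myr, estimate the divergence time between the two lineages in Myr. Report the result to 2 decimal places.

45.02

Under the Kimura two-parameter model, d = −½ ln(1 − 2P − Q) − ¼ ln(1 − 2Q).
1 − 2P − Q = 0.4864, giving −½ ln(0.4864) = 0.360362.
1 − 2Q = 0.698, giving −¼ ln(0.698) = 0.089884.
d = 0.360362 + 0.089884 = 0.450246.
Under a molecular clock d = 2μt, so t = d/(2μ) = 0.450246 / (2 × 0.005) = 45.02 Myr.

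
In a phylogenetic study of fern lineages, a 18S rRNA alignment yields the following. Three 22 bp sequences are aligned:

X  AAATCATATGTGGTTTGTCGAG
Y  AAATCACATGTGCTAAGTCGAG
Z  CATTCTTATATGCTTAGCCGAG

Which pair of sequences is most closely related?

X and Y

X–Y: 4/22 differ, p = 0.182, d = 0.208.
X–Z: 7/22 differ, p = 0.318, d = 0.414.
Y–Z: 7/22 differ, p = 0.318, d = 0.414.
The smallest distance is between X and Y.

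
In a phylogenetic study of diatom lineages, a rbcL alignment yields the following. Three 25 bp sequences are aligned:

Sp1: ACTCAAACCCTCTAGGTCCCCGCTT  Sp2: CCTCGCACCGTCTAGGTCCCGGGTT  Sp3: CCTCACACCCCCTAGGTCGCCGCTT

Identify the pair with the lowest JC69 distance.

Sp1 and Sp3

Sp1–Sp2: 6/25 differ, p = 0.240, d = 0.289.
Sp1–Sp3: 4/25 differ, p = 0.160, d = 0.180.
Sp2–Sp3: 6/25 differ, p = 0.240, d = 0.289.
The smallest distance is between Sp1 and Sp3.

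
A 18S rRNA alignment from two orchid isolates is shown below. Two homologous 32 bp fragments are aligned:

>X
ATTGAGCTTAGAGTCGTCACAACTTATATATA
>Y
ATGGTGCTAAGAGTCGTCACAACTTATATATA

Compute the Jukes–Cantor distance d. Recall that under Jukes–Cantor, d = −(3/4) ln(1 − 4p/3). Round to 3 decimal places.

0.100

The sequences differ at 3 of 32 sites (3, 5, 9), so p = 3/32 = 0.09375.
d = −(3/4) ln(1 − 4p/3) = −0.75 ln(1 − 0.125) = −0.75 ln(0.875)
  = −0.75 × (-0.133531) = 0.100148 substitutions/site.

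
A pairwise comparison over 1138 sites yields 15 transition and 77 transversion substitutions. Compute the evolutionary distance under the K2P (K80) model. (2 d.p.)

P = 15/1138 ≈ 0.013181 and Q = 77/1138 ≈ 0.067663.
Under the Kimura two-parameter model, d = −½ ln(1 − 2P − Q) − ¼ ln(1 − 2Q).
1 − 2P − Q = 0.905975, giving −½ ln(0.905975) = 0.049372.
1 − 2Q = 0.864674, giving −¼ ln(0.864674) = 0.036351.
d = 0.049372 + 0.036351 = 0.085723.

0.09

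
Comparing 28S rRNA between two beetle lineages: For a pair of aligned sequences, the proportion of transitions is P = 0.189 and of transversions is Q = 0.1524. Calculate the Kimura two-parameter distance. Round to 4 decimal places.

Under the Kimura two-parameter model, d = −½ ln(1 − 2P − Q) − ¼ ln(1 − 2Q).
1 − 2P − Q = 0.4696, giving −½ ln(0.4696) = 0.377937.
1 − 2Q = 0.6952, giving −¼ ln(0.6952) = 0.090889.
d = 0.377937 + 0.090889 = 0.468826.

0.4688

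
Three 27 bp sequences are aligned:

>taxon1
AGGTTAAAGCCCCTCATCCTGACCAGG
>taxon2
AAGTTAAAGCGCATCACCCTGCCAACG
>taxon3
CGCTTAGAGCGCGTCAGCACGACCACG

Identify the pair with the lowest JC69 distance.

taxon1–taxon2: 7/27 differ, p = 0.259, d = 0.318.
taxon1–taxon3: 9/27 differ, p = 0.333, d = 0.441.
taxon2–taxon3: 10/27 differ, p = 0.370, d = 0.511.
The smallest distance is between taxon1 and taxon2.

taxon1 and taxon2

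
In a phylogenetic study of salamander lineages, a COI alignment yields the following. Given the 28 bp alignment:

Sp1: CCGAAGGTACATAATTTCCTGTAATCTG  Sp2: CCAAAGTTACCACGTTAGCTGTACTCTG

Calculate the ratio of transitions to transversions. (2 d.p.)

0.29

Transitions are A↔G and C↔T; transversions are all other mismatches.
Transitions: 2. Transversions: 7.
R = 2/7 = 0.285714… ≈ 0.29 (to 2 d.p.).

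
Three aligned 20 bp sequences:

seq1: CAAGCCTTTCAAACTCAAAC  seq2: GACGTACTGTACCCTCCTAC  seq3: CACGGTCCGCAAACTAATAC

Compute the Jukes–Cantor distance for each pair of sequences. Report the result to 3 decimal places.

d(seq1,seq2) = 0.991, d(seq1,seq3) = 0.572, d(seq2,seq3) = 0.687

seq1–seq2: 11/20 sites differ → p = 0.55, d = −0.75 ln(1 − 0.733333) = 0.991316 ≈ 0.991.
seq1–seq3: 8/20 sites differ → p = 0.4, d = −0.75 ln(1 − 0.533333) = 0.571605 ≈ 0.572.
seq2–seq3: 9/20 sites differ → p = 0.45, d = −0.75 ln(1 − 0.6) = 0.687218 ≈ 0.687.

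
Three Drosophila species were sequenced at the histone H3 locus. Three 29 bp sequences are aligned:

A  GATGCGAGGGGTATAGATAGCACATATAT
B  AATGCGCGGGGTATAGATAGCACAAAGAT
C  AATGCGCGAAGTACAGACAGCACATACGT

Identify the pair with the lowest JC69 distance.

A and B

A–B: 4/29 differ, p = 0.138, d = 0.152.
A–C: 8/29 differ, p = 0.276, d = 0.344.
B–C: 7/29 differ, p = 0.241, d = 0.291.
The smallest distance is between A and B.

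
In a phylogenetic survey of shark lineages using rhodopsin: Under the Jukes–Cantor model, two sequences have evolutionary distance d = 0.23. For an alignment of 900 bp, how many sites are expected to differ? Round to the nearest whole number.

178

Invert JC69: p = (3/4)(1 − e^(−4d/3)) = 0.75 × (1 − e^(-0.306667)) = 0.75 × (1 − 0.735896) = 0.198078.
Expected differing sites = pL ≈ 0.198078 × 900 = 178.2702 ≈ 178.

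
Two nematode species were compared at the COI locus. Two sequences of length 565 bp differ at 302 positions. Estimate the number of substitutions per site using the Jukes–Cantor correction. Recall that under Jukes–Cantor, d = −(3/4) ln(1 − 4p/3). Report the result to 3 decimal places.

0.935

p = 302/565 ≈ 0.534513.
d = −(3/4) ln(1 − 4p/3) = −0.75 ln(1 − 0.712684) = −0.75 ln(0.287316)
  = −0.75 × (-1.247173) = 0.935380 substitutions/site.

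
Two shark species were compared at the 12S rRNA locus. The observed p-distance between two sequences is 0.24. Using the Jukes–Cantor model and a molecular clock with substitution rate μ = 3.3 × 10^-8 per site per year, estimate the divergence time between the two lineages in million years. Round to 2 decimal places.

4.38

d = −(3/4) ln(1 − 4p/3) = −0.75 ln(1 − 0.32) = −0.75 ln(0.68)
  = −0.75 × (-0.385662) = 0.289247 substitutions/site.
Under a molecular clock d = 2μt, so t = d/(2μ) = 0.289247 / (2 × 3.3 × 10^-8) = 4.38 million years.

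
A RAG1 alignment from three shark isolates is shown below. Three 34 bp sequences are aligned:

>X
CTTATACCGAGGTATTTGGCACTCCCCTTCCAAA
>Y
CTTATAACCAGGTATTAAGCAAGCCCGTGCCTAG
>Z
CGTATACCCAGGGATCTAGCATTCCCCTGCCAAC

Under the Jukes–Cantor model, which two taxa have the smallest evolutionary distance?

X–Y: 10/34 differ, p = 0.294, d = 0.373.
X–Z: 8/34 differ, p = 0.235, d = 0.282.
Y–Z: 10/34 differ, p = 0.294, d = 0.373.
The smallest distance is between X and Z.

X and Z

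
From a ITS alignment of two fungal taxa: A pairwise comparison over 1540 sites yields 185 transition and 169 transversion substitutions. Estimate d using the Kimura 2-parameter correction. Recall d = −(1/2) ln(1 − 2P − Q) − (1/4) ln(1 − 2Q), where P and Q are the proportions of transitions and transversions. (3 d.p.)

P = 185/1540 ≈ 0.12013 and Q = 169/1540 ≈ 0.10974.
Under the Kimura two-parameter model, d = −½ ln(1 − 2P − Q) − ¼ ln(1 − 2Q).
1 − 2P − Q = 0.65, giving −½ ln(0.65) = 0.215391.
1 − 2Q = 0.78052, giving −¼ ln(0.78052) = 0.061949.
d = 0.215391 + 0.061949 = 0.277340.

0.277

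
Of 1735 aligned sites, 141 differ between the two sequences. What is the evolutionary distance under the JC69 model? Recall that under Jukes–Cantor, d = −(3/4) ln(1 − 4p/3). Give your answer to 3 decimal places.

0.086

p = 141/1735 ≈ 0.081268.
d = −(3/4) ln(1 − 4p/3) = −0.75 ln(1 − 0.108357) = −0.75 ln(0.891643)
  = −0.75 × (-0.114689) = 0.086017 substitutions/site.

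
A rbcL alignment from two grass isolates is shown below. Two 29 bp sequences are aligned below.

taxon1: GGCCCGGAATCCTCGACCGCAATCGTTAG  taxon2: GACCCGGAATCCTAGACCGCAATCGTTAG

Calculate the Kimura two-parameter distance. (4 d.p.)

0.0725

Of 29 sites, 1 differences are transitions and 1 are transversions, so P = 1/29 ≈ 0.034483 and Q = 1/29 ≈ 0.034483.
Under the Kimura two-parameter model, d = −½ ln(1 − 2P − Q) − ¼ ln(1 − 2Q).
1 − 2P − Q = 0.896551, giving −½ ln(0.896551) = 0.054600.
1 − 2Q = 0.931034, giving −¼ ln(0.931034) = 0.017865.
d = 0.054600 + 0.017865 = 0.072465.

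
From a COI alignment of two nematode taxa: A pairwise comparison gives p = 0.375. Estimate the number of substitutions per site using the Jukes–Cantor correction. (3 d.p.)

d = −(3/4) ln(1 − 4p/3) = −0.75 ln(1 − 0.5) = −0.75 ln(0.5)
  = −0.75 × (-0.693147) = 0.519860 substitutions/site.

0.520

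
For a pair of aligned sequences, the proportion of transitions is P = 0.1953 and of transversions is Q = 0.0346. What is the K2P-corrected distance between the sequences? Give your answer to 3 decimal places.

0.295

Under the Kimura two-parameter model, d = −½ ln(1 − 2P − Q) − ¼ ln(1 − 2Q).
1 − 2P − Q = 0.5748, giving −½ ln(0.5748) = 0.276867.
1 − 2Q = 0.9308, giving −¼ ln(0.9308) = 0.017928.
d = 0.276867 + 0.017928 = 0.294795.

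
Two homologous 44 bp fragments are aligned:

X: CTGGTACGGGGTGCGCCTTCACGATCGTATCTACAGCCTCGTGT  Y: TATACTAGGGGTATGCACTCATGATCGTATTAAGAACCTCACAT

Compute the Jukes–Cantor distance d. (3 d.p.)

The sequences differ at 19 of 44 sites, so p = 19/44 ≈ 0.431818.
d = −(3/4) ln(1 − 4p/3) = −0.75 ln(1 − 0.575757) = −0.75 ln(0.424243)
  = −0.75 × (-0.857449) = 0.643087 substitutions/site.

0.643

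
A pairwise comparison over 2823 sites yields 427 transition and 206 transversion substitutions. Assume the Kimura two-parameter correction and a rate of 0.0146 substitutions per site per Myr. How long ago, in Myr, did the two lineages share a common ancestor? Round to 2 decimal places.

9.41

P = 427/2823 ≈ 0.151258 and Q = 206/2823 ≈ 0.072972.
Under the Kimura two-parameter model, d = −½ ln(1 − 2P − Q) − ¼ ln(1 − 2Q).
1 − 2P − Q = 0.624512, giving −½ ln(0.624512) = 0.235392.
1 − 2Q = 0.854056, giving −¼ ln(0.854056) = 0.039440.
d = 0.235392 + 0.039440 = 0.274832.
Under a molecular clock d = 2μt, so t = d/(2μ) = 0.274832 / (2 × 0.0146) = 9.41 Myr.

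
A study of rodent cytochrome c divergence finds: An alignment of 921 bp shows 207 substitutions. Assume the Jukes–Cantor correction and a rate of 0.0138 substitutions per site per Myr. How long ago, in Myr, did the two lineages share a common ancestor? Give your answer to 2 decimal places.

p = 207/921 ≈ 0.224756.
d = −(3/4) ln(1 − 4p/3) = −0.75 ln(1 − 0.299675) = −0.75 ln(0.700325)
  = −0.75 × (-0.356211) = 0.267158 substitutions/site.
Under a molecular clock d = 2μt, so t = d/(2μ) = 0.267158 / (2 × 0.0138) = 9.68 Myr.

9.68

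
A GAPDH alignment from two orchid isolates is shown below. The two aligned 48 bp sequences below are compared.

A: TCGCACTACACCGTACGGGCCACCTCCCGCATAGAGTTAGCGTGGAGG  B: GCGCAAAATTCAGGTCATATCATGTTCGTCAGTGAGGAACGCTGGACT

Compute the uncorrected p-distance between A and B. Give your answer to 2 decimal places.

0.54

The sequences differ at 26 of 48 positions.
p = 26/48 = 0.541666… ≈ 0.54 (to 2 d.p.).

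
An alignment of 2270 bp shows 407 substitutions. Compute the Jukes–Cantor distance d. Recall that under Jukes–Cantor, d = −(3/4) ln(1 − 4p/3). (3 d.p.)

0.205

p = 407/2270 ≈ 0.179295.
d = −(3/4) ln(1 − 4p/3) = −0.75 ln(1 − 0.23906) = −0.75 ln(0.76094)
  = −0.75 × (-0.273201) = 0.204901 substitutions/site.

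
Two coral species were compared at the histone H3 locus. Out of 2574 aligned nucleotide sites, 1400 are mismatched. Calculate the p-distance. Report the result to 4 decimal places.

p = 1400/2574 = 0.543900… ≈ 0.5439 (to 4 d.p.).

0.5439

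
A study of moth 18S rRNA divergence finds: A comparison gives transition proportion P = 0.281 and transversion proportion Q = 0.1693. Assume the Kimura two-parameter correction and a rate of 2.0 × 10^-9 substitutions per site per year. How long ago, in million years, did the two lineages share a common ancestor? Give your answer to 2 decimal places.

Under the Kimura two-parameter model, d = −½ ln(1 − 2P − Q) − ¼ ln(1 − 2Q).
1 − 2P − Q = 0.2687, giving −½ ln(0.2687) = 0.657080.
1 − 2Q = 0.6614, giving −¼ ln(0.6614) = 0.103349.
d = 0.657080 + 0.103349 = 0.760429.
Under a molecular clock d = 2μt, so t = d/(2μ) = 0.760429 / (2 × 2.0 × 10^-9) = 190.11 million years.

190.11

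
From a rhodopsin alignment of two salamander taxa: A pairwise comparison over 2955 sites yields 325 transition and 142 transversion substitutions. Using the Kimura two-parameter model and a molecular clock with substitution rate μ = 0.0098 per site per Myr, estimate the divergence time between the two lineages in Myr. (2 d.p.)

P = 325/2955 ≈ 0.109983 and Q = 142/2955 ≈ 0.048054.
Under the Kimura two-parameter model, d = −½ ln(1 − 2P − Q) − ¼ ln(1 − 2Q).
1 − 2P − Q = 0.73198, giving −½ ln(0.73198) = 0.156001.
1 − 2Q = 0.903892, giving −¼ ln(0.903892) = 0.025261.
d = 0.156001 + 0.025261 = 0.181262.
Under a molecular clock d = 2μt, so t = d/(2μ) = 0.181262 / (2 × 0.0098) = 9.25 Myr.

9.25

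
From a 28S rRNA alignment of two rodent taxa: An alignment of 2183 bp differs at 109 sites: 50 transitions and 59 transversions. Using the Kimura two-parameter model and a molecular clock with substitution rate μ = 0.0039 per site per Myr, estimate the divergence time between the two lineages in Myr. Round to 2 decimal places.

P = 50/2183 ≈ 0.022904 and Q = 59/2183 ≈ 0.027027.
Under the Kimura two-parameter model, d = −½ ln(1 − 2P − Q) − ¼ ln(1 − 2Q).
1 − 2P − Q = 0.927165, giving −½ ln(0.927165) = 0.037812.
1 − 2Q = 0.945946, giving −¼ ln(0.945946) = 0.013892.
d = 0.037812 + 0.013892 = 0.051704.
Under a molecular clock d = 2μt, so t = d/(2μ) = 0.051704 / (2 × 0.0039) = 6.63 Myr.

6.63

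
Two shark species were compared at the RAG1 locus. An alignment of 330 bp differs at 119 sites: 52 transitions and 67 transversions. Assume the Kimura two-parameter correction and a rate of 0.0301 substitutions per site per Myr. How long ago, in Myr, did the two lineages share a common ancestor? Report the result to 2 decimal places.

8.23

P = 52/330 ≈ 0.157576 and Q = 67/330 ≈ 0.20303.
Under the Kimura two-parameter model, d = −½ ln(1 − 2P − Q) − ¼ ln(1 − 2Q).
1 − 2P − Q = 0.481818, giving −½ ln(0.481818) = 0.365094.
1 − 2Q = 0.59394, giving −¼ ln(0.59394) = 0.130244.
d = 0.365094 + 0.130244 = 0.495338.
Under a molecular clock d = 2μt, so t = d/(2μ) = 0.495338 / (2 × 0.0301) = 8.23 Myr.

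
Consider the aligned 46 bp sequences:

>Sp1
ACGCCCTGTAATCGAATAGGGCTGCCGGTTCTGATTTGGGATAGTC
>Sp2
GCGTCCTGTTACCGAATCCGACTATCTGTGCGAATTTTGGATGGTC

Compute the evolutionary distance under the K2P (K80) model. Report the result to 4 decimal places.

0.4373

Of 46 sites, 8 differences are transitions and 7 are transversions, so P = 8/46 ≈ 0.173913 and Q = 7/46 ≈ 0.152174.
Under the Kimura two-parameter model, d = −½ ln(1 − 2P − Q) − ¼ ln(1 − 2Q).
1 − 2P − Q = 0.5, giving −½ ln(0.5) = 0.346574.
1 − 2Q = 0.695652, giving −¼ ln(0.695652) = 0.090726.
d = 0.346574 + 0.090726 = 0.437300.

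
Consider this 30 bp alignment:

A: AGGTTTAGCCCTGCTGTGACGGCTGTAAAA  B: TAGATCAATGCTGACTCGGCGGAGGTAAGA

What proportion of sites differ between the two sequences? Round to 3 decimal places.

The sequences differ at 15 of 30 positions.
p = 15/30 = 0.500.

0.500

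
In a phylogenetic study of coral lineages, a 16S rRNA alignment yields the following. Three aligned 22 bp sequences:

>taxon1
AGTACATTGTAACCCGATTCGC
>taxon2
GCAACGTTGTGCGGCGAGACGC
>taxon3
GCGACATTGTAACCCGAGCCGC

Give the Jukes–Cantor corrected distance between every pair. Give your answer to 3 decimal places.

d(taxon1,taxon2) = 0.699, d(taxon1,taxon3) = 0.271, d(taxon2,taxon3) = 0.414

taxon1–taxon2: 10/22 sites differ → p ≈ 0.454545, d = −0.75 ln(1 − 0.60606) = 0.698667 ≈ 0.699.
taxon1–taxon3: 5/22 sites differ → p ≈ 0.227273, d = −0.75 ln(1 − 0.303031) = 0.270761 ≈ 0.271.
taxon2–taxon3: 7/22 sites differ → p ≈ 0.318182, d = −0.75 ln(1 − 0.424243) = 0.414052 ≈ 0.414.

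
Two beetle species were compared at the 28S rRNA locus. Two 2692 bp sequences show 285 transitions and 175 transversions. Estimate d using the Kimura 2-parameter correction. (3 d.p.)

P = 285/2692 ≈ 0.105869 and Q = 175/2692 ≈ 0.065007.
Under the Kimura two-parameter model, d = −½ ln(1 − 2P − Q) − ¼ ln(1 − 2Q).
1 − 2P − Q = 0.723255, giving −½ ln(0.723255) = 0.161997.
1 − 2Q = 0.869986, giving −¼ ln(0.869986) = 0.034820.
d = 0.161997 + 0.034820 = 0.196817.

0.197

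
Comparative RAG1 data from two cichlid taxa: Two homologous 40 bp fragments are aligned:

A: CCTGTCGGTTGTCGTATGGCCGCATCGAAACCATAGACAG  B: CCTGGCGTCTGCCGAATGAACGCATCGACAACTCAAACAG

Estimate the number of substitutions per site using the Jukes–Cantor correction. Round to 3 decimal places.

0.383

The sequences differ at 12 of 40 sites, so p = 12/40 = 0.3.
d = −(3/4) ln(1 − 4p/3) = −0.75 ln(1 − 0.4) = −0.75 ln(0.6)
  = −0.75 × (-0.510826) = 0.383120 substitutions/site.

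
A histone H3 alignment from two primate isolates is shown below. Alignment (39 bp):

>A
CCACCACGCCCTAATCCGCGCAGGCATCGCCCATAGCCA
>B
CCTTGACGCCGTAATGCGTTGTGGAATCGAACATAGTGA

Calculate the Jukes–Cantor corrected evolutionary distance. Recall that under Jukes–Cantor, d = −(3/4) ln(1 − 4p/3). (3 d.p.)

The sequences differ at 14 of 39 sites, so p = 14/39 ≈ 0.358974.
d = −(3/4) ln(1 − 4p/3) = −0.75 ln(1 − 0.478632) = −0.75 ln(0.521368)
  = −0.75 × (-0.651299) = 0.488474 substitutions/site.

0.488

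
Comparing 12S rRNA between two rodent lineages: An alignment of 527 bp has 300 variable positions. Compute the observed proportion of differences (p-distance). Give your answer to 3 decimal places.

p = 300/527 = 0.569259… ≈ 0.569 (to 3 d.p.).

0.569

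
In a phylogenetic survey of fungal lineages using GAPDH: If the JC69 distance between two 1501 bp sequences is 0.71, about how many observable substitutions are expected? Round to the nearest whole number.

689

Invert JC69: p = (3/4)(1 − e^(−4d/3)) = 0.75 × (1 − e^(-0.946667)) = 0.75 × (1 − 0.388032) = 0.458976.
Expected differing sites = pL ≈ 0.458976 × 1501 = 688.922976 ≈ 689.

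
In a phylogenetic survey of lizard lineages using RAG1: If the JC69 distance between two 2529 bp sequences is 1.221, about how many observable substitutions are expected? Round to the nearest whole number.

Invert JC69: p = (3/4)(1 − e^(−4d/3)) = 0.75 × (1 − e^(-1.628)) = 0.75 × (1 − 0.196322) = 0.602759.
Expected differing sites = pL ≈ 0.602759 × 2529 = 1524.377511 ≈ 1524.

1524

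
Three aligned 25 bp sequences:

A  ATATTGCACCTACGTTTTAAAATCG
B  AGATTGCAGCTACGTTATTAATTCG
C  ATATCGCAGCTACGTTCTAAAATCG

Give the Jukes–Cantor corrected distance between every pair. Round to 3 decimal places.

d(A,B) = 0.233, d(A,C) = 0.131, d(B,C) = 0.233

A–B: 5/25 sites differ → p = 0.2, d = −0.75 ln(1 − 0.266667) = 0.232617 ≈ 0.233.
A–C: 3/25 sites differ → p = 0.12, d = −0.75 ln(1 − 0.16) = 0.130765 ≈ 0.131.
B–C: 5/25 sites differ → p = 0.2, d = −0.75 ln(1 − 0.266667) = 0.232617 ≈ 0.233.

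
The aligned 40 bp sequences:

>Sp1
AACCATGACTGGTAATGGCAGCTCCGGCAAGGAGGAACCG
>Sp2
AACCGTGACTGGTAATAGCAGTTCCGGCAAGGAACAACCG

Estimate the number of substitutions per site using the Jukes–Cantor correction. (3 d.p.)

0.137

The sequences differ at 5 of 40 sites (5, 17, 22, 34, 35), so p = 5/40 = 0.125.
d = −(3/4) ln(1 − 4p/3) = −0.75 ln(1 − 0.166667) = −0.75 ln(0.833333)
  = −0.75 × (-0.182322) = 0.136742 substitutions/site.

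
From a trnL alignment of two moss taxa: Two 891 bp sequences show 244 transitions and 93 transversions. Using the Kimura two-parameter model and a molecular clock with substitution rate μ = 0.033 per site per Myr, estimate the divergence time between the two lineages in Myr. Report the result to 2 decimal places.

P = 244/891 ≈ 0.27385 and Q = 93/891 ≈ 0.104377.
Under the Kimura two-parameter model, d = −½ ln(1 − 2P − Q) − ¼ ln(1 − 2Q).
1 − 2P − Q = 0.347923, giving −½ ln(0.347923) = 0.527887.
1 − 2Q = 0.791246, giving −¼ ln(0.791246) = 0.058537.
d = 0.527887 + 0.058537 = 0.586424.
Under a molecular clock d = 2μt, so t = d/(2μ) = 0.586424 / (2 × 0.033) = 8.89 Myr.

8.89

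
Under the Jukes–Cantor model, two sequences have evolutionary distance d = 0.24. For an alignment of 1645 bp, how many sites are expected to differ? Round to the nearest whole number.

338

Invert JC69: p = (3/4)(1 − e^(−4d/3)) = 0.75 × (1 − e^(-0.32)) = 0.75 × (1 − 0.726149) = 0.205388.
Expected differing sites = pL ≈ 0.205388 × 1645 = 337.86326 ≈ 338.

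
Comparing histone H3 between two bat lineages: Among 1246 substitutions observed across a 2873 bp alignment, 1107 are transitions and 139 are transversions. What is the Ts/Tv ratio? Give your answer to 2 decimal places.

R = 1107/139 = 7.964028… ≈ 7.96 (to 2 d.p.).

7.96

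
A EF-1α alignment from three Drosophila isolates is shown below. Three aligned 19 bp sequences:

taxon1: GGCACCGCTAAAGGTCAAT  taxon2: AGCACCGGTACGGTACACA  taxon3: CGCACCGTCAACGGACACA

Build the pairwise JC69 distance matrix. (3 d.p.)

d(taxon1,taxon2) = 0.618, d(taxon1,taxon3) = 0.507, d(taxon2,taxon3) = 0.410

taxon1–taxon2: 8/19 sites differ → p ≈ 0.421053, d = −0.75 ln(1 − 0.561404) = 0.618132 ≈ 0.618.
taxon1–taxon3: 7/19 sites differ → p ≈ 0.368421, d = −0.75 ln(1 − 0.491228) = 0.506816 ≈ 0.507.
taxon2–taxon3: 6/19 sites differ → p ≈ 0.315789, d = −0.75 ln(1 − 0.421052) = 0.409907 ≈ 0.410.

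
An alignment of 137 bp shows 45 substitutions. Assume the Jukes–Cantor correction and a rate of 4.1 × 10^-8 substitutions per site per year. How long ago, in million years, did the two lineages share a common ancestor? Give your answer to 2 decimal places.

p = 45/137 ≈ 0.328467.
d = −(3/4) ln(1 − 4p/3) = −0.75 ln(1 − 0.437956) = −0.75 ln(0.562044)
  = −0.75 × (-0.576175) = 0.432131 substitutions/site.
Under a molecular clock d = 2μt, so t = d/(2μ) = 0.432131 / (2 × 4.1 × 10^-8) = 5.27 million years.

5.27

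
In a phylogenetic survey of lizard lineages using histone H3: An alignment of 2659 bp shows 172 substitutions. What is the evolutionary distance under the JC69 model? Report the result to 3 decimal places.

0.068

p = 172/2659 ≈ 0.064686.
d = −(3/4) ln(1 − 4p/3) = −0.75 ln(1 − 0.086248) = −0.75 ln(0.913752)
  = −0.75 × (-0.090196) = 0.067647 substitutions/site.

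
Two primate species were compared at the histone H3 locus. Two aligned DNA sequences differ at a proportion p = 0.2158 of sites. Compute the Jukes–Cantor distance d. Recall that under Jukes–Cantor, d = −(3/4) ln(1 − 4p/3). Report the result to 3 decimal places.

0.254

d = −(3/4) ln(1 − 4p/3) = −0.75 ln(1 − 0.287733) = −0.75 ln(0.712267)
  = −0.75 × (-0.339302) = 0.254477 substitutions/site.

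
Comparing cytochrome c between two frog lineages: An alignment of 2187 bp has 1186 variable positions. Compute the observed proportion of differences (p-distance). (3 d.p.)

p = 1186/2187 = 0.542295… ≈ 0.542 (to 3 d.p.).

0.542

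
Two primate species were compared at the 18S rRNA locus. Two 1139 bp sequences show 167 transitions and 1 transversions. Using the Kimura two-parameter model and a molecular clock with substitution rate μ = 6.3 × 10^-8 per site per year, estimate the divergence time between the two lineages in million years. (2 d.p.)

P = 167/1139 ≈ 0.14662 and Q = 1/1139 ≈ 0.000878.
Under the Kimura two-parameter model, d = −½ ln(1 − 2P − Q) − ¼ ln(1 − 2Q).
1 − 2P − Q = 0.705882, giving −½ ln(0.705882) = 0.174154.
1 − 2Q = 0.998244, giving −¼ ln(0.998244) = 0.000439.
d = 0.174154 + 0.000439 = 0.174593.
Under a molecular clock d = 2μt, so t = d/(2μ) = 0.174593 / (2 × 6.3 × 10^-8) = 1.39 million years.

1.39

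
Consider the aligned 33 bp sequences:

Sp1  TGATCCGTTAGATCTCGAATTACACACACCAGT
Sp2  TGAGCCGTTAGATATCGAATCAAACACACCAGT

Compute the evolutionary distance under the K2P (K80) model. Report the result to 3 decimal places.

Of 33 sites, 1 differences are transitions and 3 are transversions, so P = 1/33 ≈ 0.030303 and Q = 3/33 ≈ 0.090909.
Under the Kimura two-parameter model, d = −½ ln(1 − 2P − Q) − ¼ ln(1 − 2Q).
1 − 2P − Q = 0.848485, giving −½ ln(0.848485) = 0.082151.
1 − 2Q = 0.818182, giving −¼ ln(0.818182) = 0.050168.
d = 0.082151 + 0.050168 = 0.132319.

0.132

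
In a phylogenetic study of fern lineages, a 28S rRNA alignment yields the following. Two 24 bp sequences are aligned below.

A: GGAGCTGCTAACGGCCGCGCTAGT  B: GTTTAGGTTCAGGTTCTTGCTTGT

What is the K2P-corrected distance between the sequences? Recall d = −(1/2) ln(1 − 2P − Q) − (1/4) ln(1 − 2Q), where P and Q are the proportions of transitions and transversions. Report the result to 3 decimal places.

Of 24 sites, 3 differences are transitions and 10 are transversions, so P = 3/24 = 0.125 and Q = 10/24 ≈ 0.416667.
Under the Kimura two-parameter model, d = −½ ln(1 − 2P − Q) − ¼ ln(1 − 2Q).
1 − 2P − Q = 0.333333, giving −½ ln(0.333333) = 0.549307.
1 − 2Q = 0.166666, giving −¼ ln(0.166666) = 0.447941.
d = 0.549307 + 0.447941 = 0.997248.

0.997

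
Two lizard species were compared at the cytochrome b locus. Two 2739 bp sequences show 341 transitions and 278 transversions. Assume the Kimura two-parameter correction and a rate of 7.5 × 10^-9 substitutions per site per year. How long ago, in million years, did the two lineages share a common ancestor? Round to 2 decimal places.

P = 341/2739 ≈ 0.124498 and Q = 278/2739 ≈ 0.101497.
Under the Kimura two-parameter model, d = −½ ln(1 − 2P − Q) − ¼ ln(1 − 2Q).
1 − 2P − Q = 0.649507, giving −½ ln(0.649507) = 0.215771.
1 − 2Q = 0.797006, giving −¼ ln(0.797006) = 0.056723.
d = 0.215771 + 0.056723 = 0.272494.
Under a molecular clock d = 2μt, so t = d/(2μ) = 0.272494 / (2 × 7.5 × 10^-9) = 18.17 million years.

18.17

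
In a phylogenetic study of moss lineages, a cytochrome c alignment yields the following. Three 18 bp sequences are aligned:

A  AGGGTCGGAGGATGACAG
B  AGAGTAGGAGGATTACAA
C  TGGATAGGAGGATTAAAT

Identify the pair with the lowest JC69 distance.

A–B: 4/18 differ, p = 0.222, d = 0.264.
A–C: 6/18 differ, p = 0.333, d = 0.441.
B–C: 5/18 differ, p = 0.278, d = 0.347.
The smallest distance is between A and B.

A and B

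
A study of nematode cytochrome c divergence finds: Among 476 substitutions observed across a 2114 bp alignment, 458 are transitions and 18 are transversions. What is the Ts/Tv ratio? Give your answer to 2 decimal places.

R = 458/18 = 25.444444… ≈ 25.44 (to 2 d.p.).

25.44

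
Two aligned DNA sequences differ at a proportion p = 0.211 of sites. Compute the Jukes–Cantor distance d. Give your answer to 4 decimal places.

0.2478

d = −(3/4) ln(1 − 4p/3) = −0.75 ln(1 − 0.281333) = −0.75 ln(0.718667)
  = −0.75 × (-0.330357) = 0.247768 substitutions/site.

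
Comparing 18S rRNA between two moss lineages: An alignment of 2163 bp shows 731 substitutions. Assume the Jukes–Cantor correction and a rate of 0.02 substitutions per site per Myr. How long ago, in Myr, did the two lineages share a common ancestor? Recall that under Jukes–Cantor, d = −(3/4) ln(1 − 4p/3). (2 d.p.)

11.23

p = 731/2163 ≈ 0.337957.
d = −(3/4) ln(1 − 4p/3) = −0.75 ln(1 − 0.450609) = −0.75 ln(0.549391)
  = −0.75 × (-0.598945) = 0.449209 substitutions/site.
Under a molecular clock d = 2μt, so t = d/(2μ) = 0.449209 / (2 × 0.02) = 11.23 Myr.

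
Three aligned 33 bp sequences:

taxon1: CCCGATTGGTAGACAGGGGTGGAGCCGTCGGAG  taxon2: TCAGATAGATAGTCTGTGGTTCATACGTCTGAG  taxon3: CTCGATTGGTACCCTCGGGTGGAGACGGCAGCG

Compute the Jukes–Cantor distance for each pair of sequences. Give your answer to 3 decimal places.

taxon1–taxon2: 12/33 sites differ → p ≈ 0.363636, d = −0.75 ln(1 − 0.484848) = 0.497470 ≈ 0.497.
taxon1–taxon3: 9/33 sites differ → p ≈ 0.272727, d = −0.75 ln(1 − 0.363636) = 0.338988 ≈ 0.339.
taxon2–taxon3: 15/33 sites differ → p ≈ 0.454545, d = −0.75 ln(1 − 0.60606) = 0.698667 ≈ 0.699.

d(taxon1,taxon2) = 0.497, d(taxon1,taxon3) = 0.339, d(taxon2,taxon3) = 0.699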